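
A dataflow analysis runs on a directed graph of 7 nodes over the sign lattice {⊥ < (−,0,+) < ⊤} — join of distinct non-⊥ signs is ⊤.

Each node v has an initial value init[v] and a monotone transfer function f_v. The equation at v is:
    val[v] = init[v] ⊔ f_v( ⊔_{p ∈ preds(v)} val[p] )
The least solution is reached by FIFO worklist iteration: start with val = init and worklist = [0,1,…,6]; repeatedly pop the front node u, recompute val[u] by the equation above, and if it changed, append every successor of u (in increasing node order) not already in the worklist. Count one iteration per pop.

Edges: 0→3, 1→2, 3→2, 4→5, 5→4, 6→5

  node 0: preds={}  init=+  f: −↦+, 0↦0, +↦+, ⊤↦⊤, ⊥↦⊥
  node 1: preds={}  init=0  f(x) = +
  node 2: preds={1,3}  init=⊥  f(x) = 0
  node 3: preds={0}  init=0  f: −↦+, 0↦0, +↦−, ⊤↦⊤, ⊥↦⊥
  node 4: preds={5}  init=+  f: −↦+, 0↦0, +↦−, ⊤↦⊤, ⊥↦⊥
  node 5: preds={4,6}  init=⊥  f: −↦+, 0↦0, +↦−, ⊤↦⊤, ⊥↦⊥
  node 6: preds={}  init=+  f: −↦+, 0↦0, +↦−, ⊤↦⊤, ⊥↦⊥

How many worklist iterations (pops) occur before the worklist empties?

Trace (9 dequeues):
  [1] u=0 | in ⊥ | out + | ==
  [2] u=1 | in ⊥ | out ⊤ | prev 0 | push {}
  [3] u=2 | in ⊤ | out 0 | prev ⊥ | push {}
  [4] u=3 | in + | out ⊤ | prev 0 | push {2}
  [5] u=4 | in ⊥ | out + | ==
  [6] u=5 | in + | out − | prev ⊥ | push {4}
  [7] u=6 | in ⊥ | out + | ==
  [8] u=2 | in ⊤ | out 0 | ==
  [9] u=4 | in − | out + | ==

Converged values:
  [0] +
  [1] ⊤
  [2] 0
  [3] ⊤
  [4] +
  [5] −
  [6] +

9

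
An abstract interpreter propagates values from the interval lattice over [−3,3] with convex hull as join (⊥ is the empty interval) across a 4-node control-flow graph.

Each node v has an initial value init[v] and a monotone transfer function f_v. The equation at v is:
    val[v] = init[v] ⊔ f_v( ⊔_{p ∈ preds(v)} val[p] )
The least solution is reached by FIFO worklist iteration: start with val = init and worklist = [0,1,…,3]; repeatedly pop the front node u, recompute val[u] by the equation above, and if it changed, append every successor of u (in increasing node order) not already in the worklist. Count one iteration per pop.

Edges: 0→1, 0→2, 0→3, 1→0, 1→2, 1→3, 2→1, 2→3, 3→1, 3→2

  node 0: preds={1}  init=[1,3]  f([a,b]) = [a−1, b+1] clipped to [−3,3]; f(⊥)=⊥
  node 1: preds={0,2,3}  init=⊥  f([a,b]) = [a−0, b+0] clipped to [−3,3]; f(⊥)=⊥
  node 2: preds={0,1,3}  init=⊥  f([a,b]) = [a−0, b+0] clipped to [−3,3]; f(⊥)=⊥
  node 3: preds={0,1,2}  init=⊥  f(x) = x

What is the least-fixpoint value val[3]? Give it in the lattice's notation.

[-3,3]

Worklist (23 pops):
  #1 pop 0: in=⊥ → [1,3] (no change)
  #2 pop 1: in=[1,3] → [1,3] (was ⊥); enqueue [0]
  #3 pop 2: in=[1,3] → [1,3] (was ⊥); enqueue [1]
  #4 pop 3: in=[1,3] → [1,3] (was ⊥); enqueue [2]
  #5 pop 0: in=[1,3] → [0,3] (was [1,3]); enqueue [3]
  #6 pop 1: in=[0,3] → [0,3] (was [1,3]); enqueue [0]
  #7 pop 2: in=[0,3] → [0,3] (was [1,3]); enqueue [1]
  #8 pop 3: in=[0,3] → [0,3] (was [1,3]); enqueue [2]
  #9 pop 0: in=[0,3] → [-1,3] (was [0,3]); enqueue [3]
  #10 pop 1: in=[-1,3] → [-1,3] (was [0,3]); enqueue [0]
  #11 pop 2: in=[-1,3] → [-1,3] (was [0,3]); enqueue [1]
  #12 pop 3: in=[-1,3] → [-1,3] (was [0,3]); enqueue [2]
  #13 pop 0: in=[-1,3] → [-2,3] (was [-1,3]); enqueue [3]
  #14 pop 1: in=[-2,3] → [-2,3] (was [-1,3]); enqueue [0]
  #15 pop 2: in=[-2,3] → [-2,3] (was [-1,3]); enqueue [1]
  #16 pop 3: in=[-2,3] → [-2,3] (was [-1,3]); enqueue [2]
  #17 pop 0: in=[-2,3] → [-3,3] (was [-2,3]); enqueue [3]
  #18 pop 1: in=[-3,3] → [-3,3] (was [-2,3]); enqueue [0]
  #19 pop 2: in=[-3,3] → [-3,3] (was [-2,3]); enqueue [1]
  #20 pop 3: in=[-3,3] → [-3,3] (was [-2,3]); enqueue [2]
  #21 pop 0: in=[-3,3] → [-3,3] (no change)
  #22 pop 1: in=[-3,3] → [-3,3] (no change)
  #23 pop 2: in=[-3,3] → [-3,3] (no change)

Fixpoint:
  val[0] = [-3,3]
  val[1] = [-3,3]
  val[2] = [-3,3]
  val[3] = [-3,3]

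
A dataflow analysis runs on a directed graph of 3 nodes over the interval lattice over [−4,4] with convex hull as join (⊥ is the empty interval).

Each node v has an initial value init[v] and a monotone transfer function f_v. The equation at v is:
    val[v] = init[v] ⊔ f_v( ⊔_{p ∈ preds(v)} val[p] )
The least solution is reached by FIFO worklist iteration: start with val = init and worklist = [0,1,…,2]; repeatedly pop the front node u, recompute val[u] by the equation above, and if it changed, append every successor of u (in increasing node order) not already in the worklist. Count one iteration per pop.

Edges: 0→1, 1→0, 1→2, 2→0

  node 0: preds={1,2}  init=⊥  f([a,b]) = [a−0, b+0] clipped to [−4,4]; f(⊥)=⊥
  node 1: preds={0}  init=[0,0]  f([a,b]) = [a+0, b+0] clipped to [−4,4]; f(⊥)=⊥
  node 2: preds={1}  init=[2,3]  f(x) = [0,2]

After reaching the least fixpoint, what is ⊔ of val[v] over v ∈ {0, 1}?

Trace (4 dequeues):
  [1] u=0 | in [0,3] | out [0,3] | prev ⊥ | push {}
  [2] u=1 | in [0,3] | out [0,3] | prev [0,0] | push {0}
  [3] u=2 | in [0,3] | out [0,3] | prev [2,3] | push {}
  [4] u=0 | in [0,3] | out [0,3] | ==

Converged values:
  [0] [0,3]
  [1] [0,3]
  [2] [0,3]

[0,3]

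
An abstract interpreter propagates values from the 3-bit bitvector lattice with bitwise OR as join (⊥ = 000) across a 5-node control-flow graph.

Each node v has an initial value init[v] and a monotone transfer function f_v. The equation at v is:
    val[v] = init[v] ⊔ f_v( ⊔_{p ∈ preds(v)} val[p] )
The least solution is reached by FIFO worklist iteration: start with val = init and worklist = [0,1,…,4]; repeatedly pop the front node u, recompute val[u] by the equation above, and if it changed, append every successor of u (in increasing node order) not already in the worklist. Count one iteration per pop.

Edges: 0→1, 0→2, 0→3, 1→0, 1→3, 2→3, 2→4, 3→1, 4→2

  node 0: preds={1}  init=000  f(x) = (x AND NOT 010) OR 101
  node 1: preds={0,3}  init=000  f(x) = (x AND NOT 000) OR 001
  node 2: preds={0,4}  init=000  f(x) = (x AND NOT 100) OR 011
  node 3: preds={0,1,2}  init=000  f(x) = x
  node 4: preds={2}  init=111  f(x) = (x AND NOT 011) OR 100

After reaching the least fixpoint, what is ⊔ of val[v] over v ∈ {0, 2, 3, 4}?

111

Iteration log — 9 steps:
  step 1. node 0  ⊔preds=000  new=101  old=000  +wl: 
  step 2. node 1  ⊔preds=101  new=101  old=000  +wl: 0
  step 3. node 2  ⊔preds=111  new=011  old=000  +wl: 
  step 4. node 3  ⊔preds=111  new=111  old=000  +wl: 1
  step 5. node 4  ⊔preds=011  new=111  stable
  step 6. node 0  ⊔preds=101  new=101  stable
  step 7. node 1  ⊔preds=111  new=111  old=101  +wl: 0,3
  step 8. node 0  ⊔preds=111  new=101  stable
  step 9. node 3  ⊔preds=111  new=111  stable

Least fixpoint reached:
  node 0: 101
  node 1: 111
  node 2: 011
  node 3: 111
  node 4: 111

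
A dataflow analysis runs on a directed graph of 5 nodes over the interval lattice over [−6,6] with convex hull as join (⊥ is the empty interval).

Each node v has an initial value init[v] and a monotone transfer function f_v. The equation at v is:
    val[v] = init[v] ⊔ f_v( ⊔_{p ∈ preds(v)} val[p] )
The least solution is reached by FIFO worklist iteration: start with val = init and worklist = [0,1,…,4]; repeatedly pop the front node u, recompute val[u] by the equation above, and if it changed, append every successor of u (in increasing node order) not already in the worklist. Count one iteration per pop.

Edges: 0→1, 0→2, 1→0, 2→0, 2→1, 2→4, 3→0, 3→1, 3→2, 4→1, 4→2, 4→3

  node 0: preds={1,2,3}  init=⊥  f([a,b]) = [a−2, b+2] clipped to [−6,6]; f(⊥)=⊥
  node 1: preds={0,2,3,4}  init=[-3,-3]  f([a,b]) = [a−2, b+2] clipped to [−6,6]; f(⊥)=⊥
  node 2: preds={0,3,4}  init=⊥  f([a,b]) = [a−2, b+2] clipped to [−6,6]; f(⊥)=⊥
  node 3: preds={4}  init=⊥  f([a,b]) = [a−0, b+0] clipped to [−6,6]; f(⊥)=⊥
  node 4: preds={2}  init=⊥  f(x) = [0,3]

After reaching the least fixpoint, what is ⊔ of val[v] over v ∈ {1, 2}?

[-6,6]

Iteration log — 16 steps:
  step 1. node 0  ⊔preds=[-3,-3]  new=[-5,-1]  old=⊥  +wl: 
  step 2. node 1  ⊔preds=[-5,-1]  new=[-6,1]  old=[-3,-3]  +wl: 0
  step 3. node 2  ⊔preds=[-5,-1]  new=[-6,1]  old=⊥  +wl: 1
  step 4. node 3  ⊔preds=⊥  new=⊥  stable
  step 5. node 4  ⊔preds=[-6,1]  new=[0,3]  old=⊥  +wl: 2,3
  step 6. node 0  ⊔preds=[-6,1]  new=[-6,3]  old=[-5,-1]  +wl: 
  step 7. node 1  ⊔preds=[-6,3]  new=[-6,5]  old=[-6,1]  +wl: 0
  step 8. node 2  ⊔preds=[-6,3]  new=[-6,5]  old=[-6,1]  +wl: 1,4
  step 9. node 3  ⊔preds=[0,3]  new=[0,3]  old=⊥  +wl: 2
  step 10. node 0  ⊔preds=[-6,5]  new=[-6,6]  old=[-6,3]  +wl: 
  step 11. node 1  ⊔preds=[-6,6]  new=[-6,6]  old=[-6,5]  +wl: 0
  step 12. node 4  ⊔preds=[-6,5]  new=[0,3]  stable
  step 13. node 2  ⊔preds=[-6,6]  new=[-6,6]  old=[-6,5]  +wl: 1,4
  step 14. node 0  ⊔preds=[-6,6]  new=[-6,6]  stable
  step 15. node 1  ⊔preds=[-6,6]  new=[-6,6]  stable
  step 16. node 4  ⊔preds=[-6,6]  new=[0,3]  stable

Least fixpoint reached:
  node 0: [-6,6]
  node 1: [-6,6]
  node 2: [-6,6]
  node 3: [0,3]
  node 4: [0,3]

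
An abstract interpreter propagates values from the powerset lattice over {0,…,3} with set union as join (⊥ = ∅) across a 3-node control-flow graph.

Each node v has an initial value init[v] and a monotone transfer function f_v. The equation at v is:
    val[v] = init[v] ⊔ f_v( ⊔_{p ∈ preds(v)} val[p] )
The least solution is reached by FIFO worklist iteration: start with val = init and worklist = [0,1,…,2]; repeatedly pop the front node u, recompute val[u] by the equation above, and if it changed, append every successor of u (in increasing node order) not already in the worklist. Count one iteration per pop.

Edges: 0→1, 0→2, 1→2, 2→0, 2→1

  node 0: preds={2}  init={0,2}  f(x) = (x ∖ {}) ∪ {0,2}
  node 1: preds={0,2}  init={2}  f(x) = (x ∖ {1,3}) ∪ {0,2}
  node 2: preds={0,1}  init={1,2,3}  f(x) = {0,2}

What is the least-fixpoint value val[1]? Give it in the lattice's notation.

{0,2}

Iteration log — 5 steps:
  step 1. node 0  ⊔preds={1,2,3}  new={0,1,2,3}  old={0,2}  +wl: 
  step 2. node 1  ⊔preds={0,1,2,3}  new={0,2}  old={2}  +wl: 
  step 3. node 2  ⊔preds={0,1,2,3}  new={0,1,2,3}  old={1,2,3}  +wl: 0,1
  step 4. node 0  ⊔preds={0,1,2,3}  new={0,1,2,3}  stable
  step 5. node 1  ⊔preds={0,1,2,3}  new={0,2}  stable

Least fixpoint reached:
  node 0: {0,1,2,3}
  node 1: {0,2}
  node 2: {0,1,2,3}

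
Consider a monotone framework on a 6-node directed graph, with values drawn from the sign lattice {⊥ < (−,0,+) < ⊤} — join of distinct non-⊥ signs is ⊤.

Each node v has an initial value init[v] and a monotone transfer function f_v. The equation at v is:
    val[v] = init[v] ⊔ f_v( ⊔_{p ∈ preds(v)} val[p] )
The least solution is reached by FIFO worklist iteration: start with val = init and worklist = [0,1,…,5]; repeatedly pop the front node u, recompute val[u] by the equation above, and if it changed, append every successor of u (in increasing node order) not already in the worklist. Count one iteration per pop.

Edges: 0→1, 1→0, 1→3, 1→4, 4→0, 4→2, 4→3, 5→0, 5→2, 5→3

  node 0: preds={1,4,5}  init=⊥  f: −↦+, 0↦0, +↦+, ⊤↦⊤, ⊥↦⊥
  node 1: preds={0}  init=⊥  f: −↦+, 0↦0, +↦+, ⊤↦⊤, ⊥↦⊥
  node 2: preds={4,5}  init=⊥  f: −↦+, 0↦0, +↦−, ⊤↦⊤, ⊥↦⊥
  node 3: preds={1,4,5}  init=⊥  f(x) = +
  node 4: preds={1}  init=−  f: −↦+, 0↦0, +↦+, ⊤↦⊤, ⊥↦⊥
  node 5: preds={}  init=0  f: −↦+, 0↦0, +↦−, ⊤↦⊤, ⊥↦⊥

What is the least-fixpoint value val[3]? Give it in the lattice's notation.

Iteration log — 9 steps:
  step 1. node 0  ⊔preds=⊤  new=⊤  old=⊥  +wl: 
  step 2. node 1  ⊔preds=⊤  new=⊤  old=⊥  +wl: 0
  step 3. node 2  ⊔preds=⊤  new=⊤  old=⊥  +wl: 
  step 4. node 3  ⊔preds=⊤  new=+  old=⊥  +wl: 
  step 5. node 4  ⊔preds=⊤  new=⊤  old=−  +wl: 2,3
  step 6. node 5  ⊔preds=⊥  new=0  stable
  step 7. node 0  ⊔preds=⊤  new=⊤  stable
  step 8. node 2  ⊔preds=⊤  new=⊤  stable
  step 9. node 3  ⊔preds=⊤  new=+  stable

Least fixpoint reached:
  node 0: ⊤
  node 1: ⊤
  node 2: ⊤
  node 3: +
  node 4: ⊤
  node 5: 0

+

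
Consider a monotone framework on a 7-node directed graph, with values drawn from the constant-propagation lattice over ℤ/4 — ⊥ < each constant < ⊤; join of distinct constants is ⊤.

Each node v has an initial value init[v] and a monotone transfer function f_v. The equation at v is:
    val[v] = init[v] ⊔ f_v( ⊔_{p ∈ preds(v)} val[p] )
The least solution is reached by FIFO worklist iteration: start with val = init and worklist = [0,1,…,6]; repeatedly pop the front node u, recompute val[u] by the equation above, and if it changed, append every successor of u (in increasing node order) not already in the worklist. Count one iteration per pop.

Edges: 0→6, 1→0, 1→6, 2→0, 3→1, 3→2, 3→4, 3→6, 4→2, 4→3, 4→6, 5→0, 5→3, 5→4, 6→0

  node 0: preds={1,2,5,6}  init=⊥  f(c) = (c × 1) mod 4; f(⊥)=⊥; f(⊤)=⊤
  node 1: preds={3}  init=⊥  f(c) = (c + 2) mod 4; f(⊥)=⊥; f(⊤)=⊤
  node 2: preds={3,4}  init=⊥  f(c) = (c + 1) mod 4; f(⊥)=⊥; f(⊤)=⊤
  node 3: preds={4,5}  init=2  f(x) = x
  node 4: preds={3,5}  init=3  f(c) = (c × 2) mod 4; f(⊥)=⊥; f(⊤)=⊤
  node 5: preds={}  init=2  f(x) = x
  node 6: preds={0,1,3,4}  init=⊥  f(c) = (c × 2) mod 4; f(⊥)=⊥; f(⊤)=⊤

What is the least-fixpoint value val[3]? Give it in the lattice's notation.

Trace (13 dequeues):
  [1] u=0 | in 2 | out 2 | prev ⊥ | push {}
  [2] u=1 | in 2 | out 0 | prev ⊥ | push {0}
  [3] u=2 | in ⊤ | out ⊤ | prev ⊥ | push {}
  [4] u=3 | in ⊤ | out ⊤ | prev 2 | push {1,2}
  [5] u=4 | in ⊤ | out ⊤ | prev 3 | push {3}
  [6] u=5 | in ⊥ | out 2 | ==
  [7] u=6 | in ⊤ | out ⊤ | prev ⊥ | push {}
  [8] u=0 | in ⊤ | out ⊤ | prev 2 | push {6}
  [9] u=1 | in ⊤ | out ⊤ | prev 0 | push {0}
  [10] u=2 | in ⊤ | out ⊤ | ==
  [11] u=3 | in ⊤ | out ⊤ | ==
  [12] u=6 | in ⊤ | out ⊤ | ==
  [13] u=0 | in ⊤ | out ⊤ | ==

Converged values:
  [0] ⊤
  [1] ⊤
  [2] ⊤
  [3] ⊤
  [4] ⊤
  [5] 2
  [6] ⊤

⊤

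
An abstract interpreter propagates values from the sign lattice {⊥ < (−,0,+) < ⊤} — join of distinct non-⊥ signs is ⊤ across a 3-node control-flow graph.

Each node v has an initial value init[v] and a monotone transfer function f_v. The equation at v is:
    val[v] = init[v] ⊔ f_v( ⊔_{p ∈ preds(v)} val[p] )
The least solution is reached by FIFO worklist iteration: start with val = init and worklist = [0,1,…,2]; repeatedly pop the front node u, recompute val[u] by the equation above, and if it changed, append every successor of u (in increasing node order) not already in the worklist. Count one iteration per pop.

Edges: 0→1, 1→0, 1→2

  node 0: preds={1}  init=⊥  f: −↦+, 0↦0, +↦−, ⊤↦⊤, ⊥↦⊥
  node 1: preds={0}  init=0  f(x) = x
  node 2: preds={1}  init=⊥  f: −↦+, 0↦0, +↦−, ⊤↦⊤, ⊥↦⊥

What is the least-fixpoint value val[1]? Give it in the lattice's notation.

Iteration log — 3 steps:
  step 1. node 0  ⊔preds=0  new=0  old=⊥  +wl: 
  step 2. node 1  ⊔preds=0  new=0  stable
  step 3. node 2  ⊔preds=0  new=0  old=⊥  +wl: 

Least fixpoint reached:
  node 0: 0
  node 1: 0
  node 2: 0

0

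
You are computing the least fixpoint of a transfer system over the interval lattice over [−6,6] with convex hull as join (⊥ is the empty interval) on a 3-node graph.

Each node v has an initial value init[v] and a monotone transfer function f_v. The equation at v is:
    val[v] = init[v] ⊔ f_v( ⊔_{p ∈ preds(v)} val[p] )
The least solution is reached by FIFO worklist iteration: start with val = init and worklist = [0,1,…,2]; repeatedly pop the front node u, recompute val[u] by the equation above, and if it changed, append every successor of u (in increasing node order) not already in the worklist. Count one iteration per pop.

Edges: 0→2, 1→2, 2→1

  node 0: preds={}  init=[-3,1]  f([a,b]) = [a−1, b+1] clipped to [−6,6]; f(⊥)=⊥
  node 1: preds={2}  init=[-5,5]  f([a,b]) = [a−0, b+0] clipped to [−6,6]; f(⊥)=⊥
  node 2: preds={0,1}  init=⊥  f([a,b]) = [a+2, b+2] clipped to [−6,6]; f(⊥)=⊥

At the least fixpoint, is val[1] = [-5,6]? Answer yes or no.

yes

Trace (5 dequeues):
  [1] u=0 | in ⊥ | out [-3,1] | ==
  [2] u=1 | in ⊥ | out [-5,5] | ==
  [3] u=2 | in [-5,5] | out [-3,6] | prev ⊥ | push {1}
  [4] u=1 | in [-3,6] | out [-5,6] | prev [-5,5] | push {2}
  [5] u=2 | in [-5,6] | out [-3,6] | ==

Converged values:
  [0] [-3,1]
  [1] [-5,6]
  [2] [-3,6]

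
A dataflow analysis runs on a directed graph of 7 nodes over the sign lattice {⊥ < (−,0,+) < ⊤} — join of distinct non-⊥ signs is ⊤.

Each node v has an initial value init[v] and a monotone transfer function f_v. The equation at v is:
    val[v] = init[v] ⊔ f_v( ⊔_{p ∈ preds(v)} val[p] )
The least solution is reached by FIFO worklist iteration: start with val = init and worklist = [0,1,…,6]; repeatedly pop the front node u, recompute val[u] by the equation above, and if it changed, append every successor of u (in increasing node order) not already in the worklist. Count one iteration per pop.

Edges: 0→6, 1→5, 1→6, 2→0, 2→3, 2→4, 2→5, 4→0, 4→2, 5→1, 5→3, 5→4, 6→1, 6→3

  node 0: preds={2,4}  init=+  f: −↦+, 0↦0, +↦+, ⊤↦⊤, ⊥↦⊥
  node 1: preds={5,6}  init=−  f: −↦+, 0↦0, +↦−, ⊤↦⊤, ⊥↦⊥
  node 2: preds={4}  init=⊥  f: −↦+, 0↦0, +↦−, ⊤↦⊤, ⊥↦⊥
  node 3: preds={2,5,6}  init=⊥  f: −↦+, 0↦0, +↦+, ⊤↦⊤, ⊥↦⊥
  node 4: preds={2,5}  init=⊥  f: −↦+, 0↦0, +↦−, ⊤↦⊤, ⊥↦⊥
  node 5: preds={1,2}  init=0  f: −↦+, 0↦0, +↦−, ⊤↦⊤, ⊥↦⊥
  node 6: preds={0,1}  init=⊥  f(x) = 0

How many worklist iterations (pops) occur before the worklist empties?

20

Worklist (20 pops):
  #1 pop 0: in=⊥ → + (no change)
  #2 pop 1: in=0 → ⊤ (was −); enqueue []
  #3 pop 2: in=⊥ → ⊥ (no change)
  #4 pop 3: in=0 → 0 (was ⊥); enqueue []
  #5 pop 4: in=0 → 0 (was ⊥); enqueue [0,2]
  #6 pop 5: in=⊤ → ⊤ (was 0); enqueue [1,3,4]
  #7 pop 6: in=⊤ → 0 (was ⊥); enqueue []
  #8 pop 0: in=0 → ⊤ (was +); enqueue [6]
  #9 pop 2: in=0 → 0 (was ⊥); enqueue [0,5]
  #10 pop 1: in=⊤ → ⊤ (no change)
  #11 pop 3: in=⊤ → ⊤ (was 0); enqueue []
  #12 pop 4: in=⊤ → ⊤ (was 0); enqueue [2]
  #13 pop 6: in=⊤ → 0 (no change)
  #14 pop 0: in=⊤ → ⊤ (no change)
  #15 pop 5: in=⊤ → ⊤ (no change)
  #16 pop 2: in=⊤ → ⊤ (was 0); enqueue [0,3,4,5]
  #17 pop 0: in=⊤ → ⊤ (no change)
  #18 pop 3: in=⊤ → ⊤ (no change)
  #19 pop 4: in=⊤ → ⊤ (no change)
  #20 pop 5: in=⊤ → ⊤ (no change)

Fixpoint:
  val[0] = ⊤
  val[1] = ⊤
  val[2] = ⊤
  val[3] = ⊤
  val[4] = ⊤
  val[5] = ⊤
  val[6] = 0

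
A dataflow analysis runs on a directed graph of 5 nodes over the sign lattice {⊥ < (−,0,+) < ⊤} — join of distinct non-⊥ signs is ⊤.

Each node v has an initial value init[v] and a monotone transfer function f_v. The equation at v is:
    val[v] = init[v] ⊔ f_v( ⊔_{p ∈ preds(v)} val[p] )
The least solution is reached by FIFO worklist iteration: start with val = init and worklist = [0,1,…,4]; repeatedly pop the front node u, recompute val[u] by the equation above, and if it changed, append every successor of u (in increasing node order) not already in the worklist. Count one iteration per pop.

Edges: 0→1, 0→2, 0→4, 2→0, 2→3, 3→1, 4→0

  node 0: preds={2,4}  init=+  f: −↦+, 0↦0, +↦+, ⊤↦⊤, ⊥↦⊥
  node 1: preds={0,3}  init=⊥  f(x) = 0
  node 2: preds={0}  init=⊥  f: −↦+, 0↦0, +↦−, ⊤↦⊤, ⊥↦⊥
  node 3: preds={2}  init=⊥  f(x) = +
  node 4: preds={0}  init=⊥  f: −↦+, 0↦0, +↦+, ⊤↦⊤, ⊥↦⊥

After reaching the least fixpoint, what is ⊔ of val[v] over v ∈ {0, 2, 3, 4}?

⊤

Trace (11 dequeues):
  [1] u=0 | in ⊥ | out + | ==
  [2] u=1 | in + | out 0 | prev ⊥ | push {}
  [3] u=2 | in + | out − | prev ⊥ | push {0}
  [4] u=3 | in − | out + | prev ⊥ | push {1}
  [5] u=4 | in + | out + | prev ⊥ | push {}
  [6] u=0 | in ⊤ | out ⊤ | prev + | push {2,4}
  [7] u=1 | in ⊤ | out 0 | ==
  [8] u=2 | in ⊤ | out ⊤ | prev − | push {0,3}
  [9] u=4 | in ⊤ | out ⊤ | prev + | push {}
  [10] u=0 | in ⊤ | out ⊤ | ==
  [11] u=3 | in ⊤ | out + | ==

Converged values:
  [0] ⊤
  [1] 0
  [2] ⊤
  [3] +
  [4] ⊤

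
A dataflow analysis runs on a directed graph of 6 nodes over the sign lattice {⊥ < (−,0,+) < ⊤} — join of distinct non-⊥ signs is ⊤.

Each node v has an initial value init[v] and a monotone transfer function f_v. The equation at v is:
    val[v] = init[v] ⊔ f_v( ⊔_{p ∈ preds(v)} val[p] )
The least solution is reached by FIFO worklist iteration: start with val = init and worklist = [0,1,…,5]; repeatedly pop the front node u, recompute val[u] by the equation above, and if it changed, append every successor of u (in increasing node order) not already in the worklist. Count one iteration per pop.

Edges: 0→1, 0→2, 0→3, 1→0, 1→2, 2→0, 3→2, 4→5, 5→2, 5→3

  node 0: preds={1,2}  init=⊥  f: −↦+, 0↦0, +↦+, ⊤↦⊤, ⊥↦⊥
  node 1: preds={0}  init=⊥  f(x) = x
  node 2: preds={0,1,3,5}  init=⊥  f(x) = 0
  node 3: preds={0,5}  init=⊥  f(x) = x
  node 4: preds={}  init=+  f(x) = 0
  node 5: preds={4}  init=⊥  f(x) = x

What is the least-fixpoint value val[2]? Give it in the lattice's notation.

Worklist (12 pops):
  #1 pop 0: in=⊥ → ⊥ (no change)
  #2 pop 1: in=⊥ → ⊥ (no change)
  #3 pop 2: in=⊥ → 0 (was ⊥); enqueue [0]
  #4 pop 3: in=⊥ → ⊥ (no change)
  #5 pop 4: in=⊥ → ⊤ (was +); enqueue []
  #6 pop 5: in=⊤ → ⊤ (was ⊥); enqueue [2,3]
  #7 pop 0: in=0 → 0 (was ⊥); enqueue [1]
  #8 pop 2: in=⊤ → 0 (no change)
  #9 pop 3: in=⊤ → ⊤ (was ⊥); enqueue [2]
  #10 pop 1: in=0 → 0 (was ⊥); enqueue [0]
  #11 pop 2: in=⊤ → 0 (no change)
  #12 pop 0: in=0 → 0 (no change)

Fixpoint:
  val[0] = 0
  val[1] = 0
  val[2] = 0
  val[3] = ⊤
  val[4] = ⊤
  val[5] = ⊤

0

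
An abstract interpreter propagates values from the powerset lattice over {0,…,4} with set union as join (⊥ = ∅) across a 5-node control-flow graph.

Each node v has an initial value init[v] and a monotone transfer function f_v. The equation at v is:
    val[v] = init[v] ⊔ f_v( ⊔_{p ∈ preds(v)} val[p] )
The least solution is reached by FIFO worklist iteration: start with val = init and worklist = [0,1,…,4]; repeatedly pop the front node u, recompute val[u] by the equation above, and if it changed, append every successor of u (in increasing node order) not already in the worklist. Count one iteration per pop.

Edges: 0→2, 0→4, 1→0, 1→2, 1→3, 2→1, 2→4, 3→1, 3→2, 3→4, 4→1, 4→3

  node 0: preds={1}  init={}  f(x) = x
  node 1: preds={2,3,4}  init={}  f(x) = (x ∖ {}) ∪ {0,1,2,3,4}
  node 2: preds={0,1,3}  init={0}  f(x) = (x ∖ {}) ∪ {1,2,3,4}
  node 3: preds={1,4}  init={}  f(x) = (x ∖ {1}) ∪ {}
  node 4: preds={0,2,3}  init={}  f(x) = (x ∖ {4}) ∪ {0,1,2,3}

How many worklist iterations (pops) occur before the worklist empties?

10

Trace (10 dequeues):
  [1] u=0 | in {} | out {} | ==
  [2] u=1 | in {0} | out {0,1,2,3,4} | prev {} | push {0}
  [3] u=2 | in {0,1,2,3,4} | out {0,1,2,3,4} | prev {0} | push {1}
  [4] u=3 | in {0,1,2,3,4} | out {0,2,3,4} | prev {} | push {2}
  [5] u=4 | in {0,1,2,3,4} | out {0,1,2,3} | prev {} | push {3}
  [6] u=0 | in {0,1,2,3,4} | out {0,1,2,3,4} | prev {} | push {4}
  [7] u=1 | in {0,1,2,3,4} | out {0,1,2,3,4} | ==
  [8] u=2 | in {0,1,2,3,4} | out {0,1,2,3,4} | ==
  [9] u=3 | in {0,1,2,3,4} | out {0,2,3,4} | ==
  [10] u=4 | in {0,1,2,3,4} | out {0,1,2,3} | ==

Converged values:
  [0] {0,1,2,3,4}
  [1] {0,1,2,3,4}
  [2] {0,1,2,3,4}
  [3] {0,2,3,4}
  [4] {0,1,2,3}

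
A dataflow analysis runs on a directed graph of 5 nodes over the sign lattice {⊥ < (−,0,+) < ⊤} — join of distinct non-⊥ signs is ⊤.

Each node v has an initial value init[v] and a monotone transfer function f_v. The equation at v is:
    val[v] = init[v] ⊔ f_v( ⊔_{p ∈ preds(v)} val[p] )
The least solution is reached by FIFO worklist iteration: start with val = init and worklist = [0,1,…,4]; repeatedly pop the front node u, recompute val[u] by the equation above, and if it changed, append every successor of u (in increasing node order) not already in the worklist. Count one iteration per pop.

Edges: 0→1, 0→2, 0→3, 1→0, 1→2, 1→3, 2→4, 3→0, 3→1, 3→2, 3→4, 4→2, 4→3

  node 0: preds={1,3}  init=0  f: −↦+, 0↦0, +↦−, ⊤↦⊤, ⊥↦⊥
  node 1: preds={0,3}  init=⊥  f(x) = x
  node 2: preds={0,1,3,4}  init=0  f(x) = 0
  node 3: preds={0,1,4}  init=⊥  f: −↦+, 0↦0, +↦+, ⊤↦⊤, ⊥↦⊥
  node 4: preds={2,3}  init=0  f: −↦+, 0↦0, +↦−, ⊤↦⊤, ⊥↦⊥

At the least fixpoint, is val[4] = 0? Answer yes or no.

Worklist (8 pops):
  #1 pop 0: in=⊥ → 0 (no change)
  #2 pop 1: in=0 → 0 (was ⊥); enqueue [0]
  #3 pop 2: in=0 → 0 (no change)
  #4 pop 3: in=0 → 0 (was ⊥); enqueue [1,2]
  #5 pop 4: in=0 → 0 (no change)
  #6 pop 0: in=0 → 0 (no change)
  #7 pop 1: in=0 → 0 (no change)
  #8 pop 2: in=0 → 0 (no change)

Fixpoint:
  val[0] = 0
  val[1] = 0
  val[2] = 0
  val[3] = 0
  val[4] = 0

yes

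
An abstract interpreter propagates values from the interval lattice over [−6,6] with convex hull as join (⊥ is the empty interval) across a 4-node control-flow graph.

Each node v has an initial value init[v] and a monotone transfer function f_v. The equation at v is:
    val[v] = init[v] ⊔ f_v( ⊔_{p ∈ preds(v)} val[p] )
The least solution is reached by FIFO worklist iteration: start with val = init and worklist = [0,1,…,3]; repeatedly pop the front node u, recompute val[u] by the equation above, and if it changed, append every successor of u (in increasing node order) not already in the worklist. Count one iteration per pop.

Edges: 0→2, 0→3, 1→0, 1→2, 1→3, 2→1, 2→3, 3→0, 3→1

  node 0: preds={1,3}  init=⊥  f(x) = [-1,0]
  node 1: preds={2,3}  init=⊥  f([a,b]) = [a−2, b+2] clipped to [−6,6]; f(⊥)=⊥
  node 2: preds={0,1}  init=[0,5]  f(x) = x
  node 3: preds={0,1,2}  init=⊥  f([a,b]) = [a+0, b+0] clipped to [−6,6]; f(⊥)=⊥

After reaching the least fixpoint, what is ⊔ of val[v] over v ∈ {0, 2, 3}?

[-6,6]

Iteration log — 15 steps:
  step 1. node 0  ⊔preds=⊥  new=[-1,0]  old=⊥  +wl: 
  step 2. node 1  ⊔preds=[0,5]  new=[-2,6]  old=⊥  +wl: 0
  step 3. node 2  ⊔preds=[-2,6]  new=[-2,6]  old=[0,5]  +wl: 1
  step 4. node 3  ⊔preds=[-2,6]  new=[-2,6]  old=⊥  +wl: 
  step 5. node 0  ⊔preds=[-2,6]  new=[-1,0]  stable
  step 6. node 1  ⊔preds=[-2,6]  new=[-4,6]  old=[-2,6]  +wl: 0,2,3
  step 7. node 0  ⊔preds=[-4,6]  new=[-1,0]  stable
  step 8. node 2  ⊔preds=[-4,6]  new=[-4,6]  old=[-2,6]  +wl: 1
  step 9. node 3  ⊔preds=[-4,6]  new=[-4,6]  old=[-2,6]  +wl: 0
  step 10. node 1  ⊔preds=[-4,6]  new=[-6,6]  old=[-4,6]  +wl: 2,3
  step 11. node 0  ⊔preds=[-6,6]  new=[-1,0]  stable
  step 12. node 2  ⊔preds=[-6,6]  new=[-6,6]  old=[-4,6]  +wl: 1
  step 13. node 3  ⊔preds=[-6,6]  new=[-6,6]  old=[-4,6]  +wl: 0
  step 14. node 1  ⊔preds=[-6,6]  new=[-6,6]  stable
  step 15. node 0  ⊔preds=[-6,6]  new=[-1,0]  stable

Least fixpoint reached:
  node 0: [-1,0]
  node 1: [-6,6]
  node 2: [-6,6]
  node 3: [-6,6]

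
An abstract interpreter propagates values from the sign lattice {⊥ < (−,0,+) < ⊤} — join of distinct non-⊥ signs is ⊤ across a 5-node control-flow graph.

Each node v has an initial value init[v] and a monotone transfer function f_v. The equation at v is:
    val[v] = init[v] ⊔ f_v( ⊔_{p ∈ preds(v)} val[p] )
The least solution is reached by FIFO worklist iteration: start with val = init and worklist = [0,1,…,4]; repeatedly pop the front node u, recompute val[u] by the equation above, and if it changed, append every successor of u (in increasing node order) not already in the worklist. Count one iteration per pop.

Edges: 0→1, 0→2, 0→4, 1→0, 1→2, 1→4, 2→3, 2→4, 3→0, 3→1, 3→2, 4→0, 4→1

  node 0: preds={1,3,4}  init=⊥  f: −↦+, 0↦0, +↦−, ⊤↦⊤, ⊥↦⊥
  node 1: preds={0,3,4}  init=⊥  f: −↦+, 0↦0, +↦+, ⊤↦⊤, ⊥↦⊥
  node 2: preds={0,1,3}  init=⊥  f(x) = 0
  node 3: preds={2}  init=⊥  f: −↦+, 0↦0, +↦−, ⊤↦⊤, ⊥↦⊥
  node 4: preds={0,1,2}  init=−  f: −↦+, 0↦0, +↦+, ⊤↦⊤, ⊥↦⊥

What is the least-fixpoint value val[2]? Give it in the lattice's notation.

0

Trace (9 dequeues):
  [1] u=0 | in − | out + | prev ⊥ | push {}
  [2] u=1 | in ⊤ | out ⊤ | prev ⊥ | push {0}
  [3] u=2 | in ⊤ | out 0 | prev ⊥ | push {}
  [4] u=3 | in 0 | out 0 | prev ⊥ | push {1,2}
  [5] u=4 | in ⊤ | out ⊤ | prev − | push {}
  [6] u=0 | in ⊤ | out ⊤ | prev + | push {4}
  [7] u=1 | in ⊤ | out ⊤ | ==
  [8] u=2 | in ⊤ | out 0 | ==
  [9] u=4 | in ⊤ | out ⊤ | ==

Converged values:
  [0] ⊤
  [1] ⊤
  [2] 0
  [3] 0
  [4] ⊤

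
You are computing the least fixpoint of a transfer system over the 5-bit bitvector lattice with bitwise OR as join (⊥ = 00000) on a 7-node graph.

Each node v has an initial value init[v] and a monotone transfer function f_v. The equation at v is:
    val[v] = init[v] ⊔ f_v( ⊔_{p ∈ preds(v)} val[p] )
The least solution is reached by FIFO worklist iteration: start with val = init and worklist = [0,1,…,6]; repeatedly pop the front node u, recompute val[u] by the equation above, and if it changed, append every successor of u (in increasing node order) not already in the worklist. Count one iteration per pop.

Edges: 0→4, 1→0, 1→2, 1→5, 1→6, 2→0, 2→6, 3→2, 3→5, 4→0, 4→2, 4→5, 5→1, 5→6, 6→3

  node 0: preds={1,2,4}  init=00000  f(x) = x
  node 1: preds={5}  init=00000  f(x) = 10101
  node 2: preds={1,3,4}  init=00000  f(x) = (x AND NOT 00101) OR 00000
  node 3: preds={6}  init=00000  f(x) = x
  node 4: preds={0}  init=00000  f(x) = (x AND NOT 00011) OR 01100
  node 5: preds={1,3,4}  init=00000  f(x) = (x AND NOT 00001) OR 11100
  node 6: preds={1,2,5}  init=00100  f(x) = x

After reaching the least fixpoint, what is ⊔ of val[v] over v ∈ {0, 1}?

11101

Trace (16 dequeues):
  [1] u=0 | in 00000 | out 00000 | ==
  [2] u=1 | in 00000 | out 10101 | prev 00000 | push {0}
  [3] u=2 | in 10101 | out 10000 | prev 00000 | push {}
  [4] u=3 | in 00100 | out 00100 | prev 00000 | push {2}
  [5] u=4 | in 00000 | out 01100 | prev 00000 | push {}
  [6] u=5 | in 11101 | out 11100 | prev 00000 | push {1}
  [7] u=6 | in 11101 | out 11101 | prev 00100 | push {3}
  [8] u=0 | in 11101 | out 11101 | prev 00000 | push {4}
  [9] u=2 | in 11101 | out 11000 | prev 10000 | push {0,6}
  [10] u=1 | in 11100 | out 10101 | ==
  [11] u=3 | in 11101 | out 11101 | prev 00100 | push {2,5}
  [12] u=4 | in 11101 | out 11100 | prev 01100 | push {}
  [13] u=0 | in 11101 | out 11101 | ==
  [14] u=6 | in 11101 | out 11101 | ==
  [15] u=2 | in 11101 | out 11000 | ==
  [16] u=5 | in 11101 | out 11100 | ==

Converged values:
  [0] 11101
  [1] 10101
  [2] 11000
  [3] 11101
  [4] 11100
  [5] 11100
  [6] 11101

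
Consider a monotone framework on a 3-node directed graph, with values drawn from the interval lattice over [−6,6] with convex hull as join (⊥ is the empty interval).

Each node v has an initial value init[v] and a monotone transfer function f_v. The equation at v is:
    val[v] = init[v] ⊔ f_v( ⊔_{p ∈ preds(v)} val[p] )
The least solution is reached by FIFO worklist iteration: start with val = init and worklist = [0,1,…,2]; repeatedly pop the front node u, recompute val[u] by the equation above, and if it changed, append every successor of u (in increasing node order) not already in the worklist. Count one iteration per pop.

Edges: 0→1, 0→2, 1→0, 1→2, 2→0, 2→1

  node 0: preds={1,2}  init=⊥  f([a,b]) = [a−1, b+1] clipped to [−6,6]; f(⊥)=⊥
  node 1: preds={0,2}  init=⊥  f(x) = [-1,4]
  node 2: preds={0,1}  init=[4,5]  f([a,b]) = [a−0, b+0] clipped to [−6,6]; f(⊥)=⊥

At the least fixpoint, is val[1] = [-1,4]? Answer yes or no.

yes

Worklist (20 pops):
  #1 pop 0: in=[4,5] → [3,6] (was ⊥); enqueue []
  #2 pop 1: in=[3,6] → [-1,4] (was ⊥); enqueue [0]
  #3 pop 2: in=[-1,6] → [-1,6] (was [4,5]); enqueue [1]
  #4 pop 0: in=[-1,6] → [-2,6] (was [3,6]); enqueue [2]
  #5 pop 1: in=[-2,6] → [-1,4] (no change)
  #6 pop 2: in=[-2,6] → [-2,6] (was [-1,6]); enqueue [0,1]
  #7 pop 0: in=[-2,6] → [-3,6] (was [-2,6]); enqueue [2]
  #8 pop 1: in=[-3,6] → [-1,4] (no change)
  #9 pop 2: in=[-3,6] → [-3,6] (was [-2,6]); enqueue [0,1]
  #10 pop 0: in=[-3,6] → [-4,6] (was [-3,6]); enqueue [2]
  #11 pop 1: in=[-4,6] → [-1,4] (no change)
  #12 pop 2: in=[-4,6] → [-4,6] (was [-3,6]); enqueue [0,1]
  #13 pop 0: in=[-4,6] → [-5,6] (was [-4,6]); enqueue [2]
  #14 pop 1: in=[-5,6] → [-1,4] (no change)
  #15 pop 2: in=[-5,6] → [-5,6] (was [-4,6]); enqueue [0,1]
  #16 pop 0: in=[-5,6] → [-6,6] (was [-5,6]); enqueue [2]
  #17 pop 1: in=[-6,6] → [-1,4] (no change)
  #18 pop 2: in=[-6,6] → [-6,6] (was [-5,6]); enqueue [0,1]
  #19 pop 0: in=[-6,6] → [-6,6] (no change)
  #20 pop 1: in=[-6,6] → [-1,4] (no change)

Fixpoint:
  val[0] = [-6,6]
  val[1] = [-1,4]
  val[2] = [-6,6]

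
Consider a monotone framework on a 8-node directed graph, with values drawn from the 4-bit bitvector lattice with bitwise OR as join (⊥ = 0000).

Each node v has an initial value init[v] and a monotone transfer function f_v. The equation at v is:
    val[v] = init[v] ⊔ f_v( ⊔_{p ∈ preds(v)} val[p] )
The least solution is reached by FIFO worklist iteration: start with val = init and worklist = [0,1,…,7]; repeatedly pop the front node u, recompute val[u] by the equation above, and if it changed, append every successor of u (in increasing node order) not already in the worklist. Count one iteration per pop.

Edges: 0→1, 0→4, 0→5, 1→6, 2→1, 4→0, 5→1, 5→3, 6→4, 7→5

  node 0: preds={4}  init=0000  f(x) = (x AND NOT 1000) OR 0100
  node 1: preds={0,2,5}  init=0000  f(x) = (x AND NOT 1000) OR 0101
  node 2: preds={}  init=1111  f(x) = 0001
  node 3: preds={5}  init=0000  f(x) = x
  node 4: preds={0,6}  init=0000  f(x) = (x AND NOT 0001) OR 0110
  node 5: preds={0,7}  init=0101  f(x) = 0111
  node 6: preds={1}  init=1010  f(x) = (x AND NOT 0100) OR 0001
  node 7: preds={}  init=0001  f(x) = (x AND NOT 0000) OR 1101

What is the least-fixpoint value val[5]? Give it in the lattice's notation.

Worklist (13 pops):
  #1 pop 0: in=0000 → 0100 (was 0000); enqueue []
  #2 pop 1: in=1111 → 0111 (was 0000); enqueue []
  #3 pop 2: in=0000 → 1111 (no change)
  #4 pop 3: in=0101 → 0101 (was 0000); enqueue []
  #5 pop 4: in=1110 → 1110 (was 0000); enqueue [0]
  #6 pop 5: in=0101 → 0111 (was 0101); enqueue [1,3]
  #7 pop 6: in=0111 → 1011 (was 1010); enqueue [4]
  #8 pop 7: in=0000 → 1101 (was 0001); enqueue [5]
  #9 pop 0: in=1110 → 0110 (was 0100); enqueue []
  #10 pop 1: in=1111 → 0111 (no change)
  #11 pop 3: in=0111 → 0111 (was 0101); enqueue []
  #12 pop 4: in=1111 → 1110 (no change)
  #13 pop 5: in=1111 → 0111 (no change)

Fixpoint:
  val[0] = 0110
  val[1] = 0111
  val[2] = 1111
  val[3] = 0111
  val[4] = 1110
  val[5] = 0111
  val[6] = 1011
  val[7] = 1101

0111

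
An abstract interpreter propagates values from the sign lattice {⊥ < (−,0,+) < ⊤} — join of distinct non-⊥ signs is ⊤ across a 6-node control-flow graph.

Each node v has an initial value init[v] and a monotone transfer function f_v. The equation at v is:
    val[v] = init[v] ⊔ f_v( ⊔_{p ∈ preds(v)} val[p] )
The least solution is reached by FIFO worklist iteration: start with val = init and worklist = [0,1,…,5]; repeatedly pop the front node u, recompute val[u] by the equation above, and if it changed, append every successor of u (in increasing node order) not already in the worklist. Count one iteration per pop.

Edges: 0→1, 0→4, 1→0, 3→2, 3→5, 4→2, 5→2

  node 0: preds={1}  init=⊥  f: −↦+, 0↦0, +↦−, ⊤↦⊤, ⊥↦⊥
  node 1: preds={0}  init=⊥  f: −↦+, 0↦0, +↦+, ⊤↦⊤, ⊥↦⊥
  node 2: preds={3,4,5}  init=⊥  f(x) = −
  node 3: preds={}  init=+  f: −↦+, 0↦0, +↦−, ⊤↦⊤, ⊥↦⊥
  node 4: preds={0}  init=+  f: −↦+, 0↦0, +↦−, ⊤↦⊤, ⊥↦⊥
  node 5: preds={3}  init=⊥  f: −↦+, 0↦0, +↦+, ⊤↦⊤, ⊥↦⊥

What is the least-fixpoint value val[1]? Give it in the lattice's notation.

⊥

Trace (7 dequeues):
  [1] u=0 | in ⊥ | out ⊥ | ==
  [2] u=1 | in ⊥ | out ⊥ | ==
  [3] u=2 | in + | out − | prev ⊥ | push {}
  [4] u=3 | in ⊥ | out + | ==
  [5] u=4 | in ⊥ | out + | ==
  [6] u=5 | in + | out + | prev ⊥ | push {2}
  [7] u=2 | in + | out − | ==

Converged values:
  [0] ⊥
  [1] ⊥
  [2] −
  [3] +
  [4] +
  [5] +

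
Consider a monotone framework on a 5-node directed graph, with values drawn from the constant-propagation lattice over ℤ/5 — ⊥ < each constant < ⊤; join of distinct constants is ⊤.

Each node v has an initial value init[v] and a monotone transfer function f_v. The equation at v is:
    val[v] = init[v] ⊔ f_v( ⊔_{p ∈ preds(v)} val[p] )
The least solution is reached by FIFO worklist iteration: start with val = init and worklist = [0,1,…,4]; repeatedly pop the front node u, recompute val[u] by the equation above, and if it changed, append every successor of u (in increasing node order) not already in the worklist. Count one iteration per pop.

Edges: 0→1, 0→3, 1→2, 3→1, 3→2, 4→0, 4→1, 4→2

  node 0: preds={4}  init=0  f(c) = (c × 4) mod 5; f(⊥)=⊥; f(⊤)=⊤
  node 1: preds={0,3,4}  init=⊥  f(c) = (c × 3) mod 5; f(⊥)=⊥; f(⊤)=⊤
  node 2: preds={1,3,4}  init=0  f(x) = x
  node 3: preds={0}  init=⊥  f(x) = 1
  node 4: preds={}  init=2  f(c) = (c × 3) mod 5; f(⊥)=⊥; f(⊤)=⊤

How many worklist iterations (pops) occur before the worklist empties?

7

Iteration log — 7 steps:
  step 1. node 0  ⊔preds=2  new=⊤  old=0  +wl: 
  step 2. node 1  ⊔preds=⊤  new=⊤  old=⊥  +wl: 
  step 3. node 2  ⊔preds=⊤  new=⊤  old=0  +wl: 
  step 4. node 3  ⊔preds=⊤  new=1  old=⊥  +wl: 1,2
  step 5. node 4  ⊔preds=⊥  new=2  stable
  step 6. node 1  ⊔preds=⊤  new=⊤  stable
  step 7. node 2  ⊔preds=⊤  new=⊤  stable

Least fixpoint reached:
  node 0: ⊤
  node 1: ⊤
  node 2: ⊤
  node 3: 1
  node 4: 2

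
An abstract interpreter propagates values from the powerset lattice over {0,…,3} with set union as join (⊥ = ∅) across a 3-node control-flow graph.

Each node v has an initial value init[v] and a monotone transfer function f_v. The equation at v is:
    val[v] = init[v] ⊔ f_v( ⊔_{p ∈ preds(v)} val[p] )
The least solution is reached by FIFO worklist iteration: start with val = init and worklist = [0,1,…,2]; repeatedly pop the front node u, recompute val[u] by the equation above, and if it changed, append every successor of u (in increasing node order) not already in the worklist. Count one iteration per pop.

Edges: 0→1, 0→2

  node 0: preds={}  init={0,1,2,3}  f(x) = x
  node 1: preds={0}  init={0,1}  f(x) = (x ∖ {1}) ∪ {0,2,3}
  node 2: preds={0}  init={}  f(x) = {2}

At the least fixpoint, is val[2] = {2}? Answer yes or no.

yes

Trace (3 dequeues):
  [1] u=0 | in {} | out {0,1,2,3} | ==
  [2] u=1 | in {0,1,2,3} | out {0,1,2,3} | prev {0,1} | push {}
  [3] u=2 | in {0,1,2,3} | out {2} | prev {} | push {}

Converged values:
  [0] {0,1,2,3}
  [1] {0,1,2,3}
  [2] {2}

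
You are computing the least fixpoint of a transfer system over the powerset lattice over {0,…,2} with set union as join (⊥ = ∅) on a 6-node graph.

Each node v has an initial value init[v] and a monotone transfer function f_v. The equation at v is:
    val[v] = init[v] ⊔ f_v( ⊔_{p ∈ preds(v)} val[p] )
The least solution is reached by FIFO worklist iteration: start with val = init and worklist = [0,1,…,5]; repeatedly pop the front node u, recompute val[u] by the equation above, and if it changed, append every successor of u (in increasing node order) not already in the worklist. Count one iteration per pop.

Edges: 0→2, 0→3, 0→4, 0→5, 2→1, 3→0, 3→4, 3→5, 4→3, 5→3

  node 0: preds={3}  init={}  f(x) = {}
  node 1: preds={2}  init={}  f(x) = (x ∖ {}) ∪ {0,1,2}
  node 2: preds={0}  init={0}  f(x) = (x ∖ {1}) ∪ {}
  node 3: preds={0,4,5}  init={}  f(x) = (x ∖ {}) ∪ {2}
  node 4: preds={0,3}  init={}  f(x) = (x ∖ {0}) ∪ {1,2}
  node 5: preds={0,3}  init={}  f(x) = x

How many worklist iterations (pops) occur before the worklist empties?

Iteration log — 12 steps:
  step 1. node 0  ⊔preds={}  new={}  stable
  step 2. node 1  ⊔preds={0}  new={0,1,2}  old={}  +wl: 
  step 3. node 2  ⊔preds={}  new={0}  stable
  step 4. node 3  ⊔preds={}  new={2}  old={}  +wl: 0
  step 5. node 4  ⊔preds={2}  new={1,2}  old={}  +wl: 3
  step 6. node 5  ⊔preds={2}  new={2}  old={}  +wl: 
  step 7. node 0  ⊔preds={2}  new={}  stable
  step 8. node 3  ⊔preds={1,2}  new={1,2}  old={2}  +wl: 0,4,5
  step 9. node 0  ⊔preds={1,2}  new={}  stable
  step 10. node 4  ⊔preds={1,2}  new={1,2}  stable
  step 11. node 5  ⊔preds={1,2}  new={1,2}  old={2}  +wl: 3
  step 12. node 3  ⊔preds={1,2}  new={1,2}  stable

Least fixpoint reached:
  node 0: {}
  node 1: {0,1,2}
  node 2: {0}
  node 3: {1,2}
  node 4: {1,2}
  node 5: {1,2}

12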